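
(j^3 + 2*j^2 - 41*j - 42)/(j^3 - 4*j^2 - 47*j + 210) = (j + 1)/(j - 5)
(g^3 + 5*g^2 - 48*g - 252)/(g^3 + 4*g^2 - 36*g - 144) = (g^2 - g - 42)/(g^2 - 2*g - 24)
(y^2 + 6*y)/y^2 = (y + 6)/y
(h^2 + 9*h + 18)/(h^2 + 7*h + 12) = (h + 6)/(h + 4)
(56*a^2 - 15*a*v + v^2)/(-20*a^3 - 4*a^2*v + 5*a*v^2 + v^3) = (-56*a^2 + 15*a*v - v^2)/(20*a^3 + 4*a^2*v - 5*a*v^2 - v^3)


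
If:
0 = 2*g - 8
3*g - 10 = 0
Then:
No Solution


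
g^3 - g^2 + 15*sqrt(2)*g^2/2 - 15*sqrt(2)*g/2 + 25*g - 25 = (g - 1)*(g + 5*sqrt(2)/2)*(g + 5*sqrt(2))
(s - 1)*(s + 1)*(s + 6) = s^3 + 6*s^2 - s - 6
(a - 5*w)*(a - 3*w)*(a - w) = a^3 - 9*a^2*w + 23*a*w^2 - 15*w^3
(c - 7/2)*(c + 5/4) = c^2 - 9*c/4 - 35/8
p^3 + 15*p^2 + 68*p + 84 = (p + 2)*(p + 6)*(p + 7)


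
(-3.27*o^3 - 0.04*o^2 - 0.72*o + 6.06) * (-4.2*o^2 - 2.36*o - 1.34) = 13.734*o^5 + 7.8852*o^4 + 7.5002*o^3 - 23.6992*o^2 - 13.3368*o - 8.1204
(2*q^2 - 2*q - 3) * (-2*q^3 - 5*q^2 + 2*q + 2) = -4*q^5 - 6*q^4 + 20*q^3 + 15*q^2 - 10*q - 6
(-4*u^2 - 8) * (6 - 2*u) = 8*u^3 - 24*u^2 + 16*u - 48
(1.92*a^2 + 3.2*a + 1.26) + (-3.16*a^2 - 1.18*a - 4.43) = -1.24*a^2 + 2.02*a - 3.17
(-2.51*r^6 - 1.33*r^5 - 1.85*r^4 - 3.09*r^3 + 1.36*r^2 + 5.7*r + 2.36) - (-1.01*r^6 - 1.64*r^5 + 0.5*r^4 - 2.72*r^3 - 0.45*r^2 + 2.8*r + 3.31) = -1.5*r^6 + 0.31*r^5 - 2.35*r^4 - 0.37*r^3 + 1.81*r^2 + 2.9*r - 0.95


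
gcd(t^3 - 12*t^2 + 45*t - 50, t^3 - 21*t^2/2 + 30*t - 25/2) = t^2 - 10*t + 25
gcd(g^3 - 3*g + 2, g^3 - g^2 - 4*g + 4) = g^2 + g - 2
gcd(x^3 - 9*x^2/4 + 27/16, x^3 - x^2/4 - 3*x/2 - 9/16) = x^2 - 3*x/4 - 9/8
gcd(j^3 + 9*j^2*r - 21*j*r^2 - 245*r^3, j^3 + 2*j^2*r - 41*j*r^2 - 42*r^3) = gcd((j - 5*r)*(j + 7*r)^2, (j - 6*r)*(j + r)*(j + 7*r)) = j + 7*r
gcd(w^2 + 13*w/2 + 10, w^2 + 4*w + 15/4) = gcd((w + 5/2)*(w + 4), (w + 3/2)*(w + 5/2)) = w + 5/2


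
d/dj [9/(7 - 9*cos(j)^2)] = -324*sin(2*j)/(9*cos(2*j) - 5)^2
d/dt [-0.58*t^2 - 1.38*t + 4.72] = -1.16*t - 1.38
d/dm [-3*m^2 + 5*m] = 5 - 6*m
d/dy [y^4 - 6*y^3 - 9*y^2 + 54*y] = 4*y^3 - 18*y^2 - 18*y + 54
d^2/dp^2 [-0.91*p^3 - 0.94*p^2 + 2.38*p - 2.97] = -5.46*p - 1.88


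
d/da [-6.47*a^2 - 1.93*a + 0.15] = -12.94*a - 1.93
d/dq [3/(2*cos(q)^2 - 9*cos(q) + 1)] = 3*(4*cos(q) - 9)*sin(q)/(-9*cos(q) + cos(2*q) + 2)^2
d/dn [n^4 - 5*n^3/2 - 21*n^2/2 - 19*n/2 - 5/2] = 4*n^3 - 15*n^2/2 - 21*n - 19/2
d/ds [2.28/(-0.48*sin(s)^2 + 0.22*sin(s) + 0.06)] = (2.1888*sin(s) - 0.5016)*cos(s)/(-0.48*sin(s)^2 + 0.22*sin(s) + 0.06)^2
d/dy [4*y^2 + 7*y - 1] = 8*y + 7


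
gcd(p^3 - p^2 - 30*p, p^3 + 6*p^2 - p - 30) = p + 5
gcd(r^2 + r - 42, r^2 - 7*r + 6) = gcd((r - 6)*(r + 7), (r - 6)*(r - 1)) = r - 6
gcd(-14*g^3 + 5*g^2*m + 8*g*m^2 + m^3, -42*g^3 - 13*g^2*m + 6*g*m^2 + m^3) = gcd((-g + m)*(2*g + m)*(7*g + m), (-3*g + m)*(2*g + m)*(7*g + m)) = 14*g^2 + 9*g*m + m^2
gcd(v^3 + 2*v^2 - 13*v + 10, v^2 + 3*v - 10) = v^2 + 3*v - 10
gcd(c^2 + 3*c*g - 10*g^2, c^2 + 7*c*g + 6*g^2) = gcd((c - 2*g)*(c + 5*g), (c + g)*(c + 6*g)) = 1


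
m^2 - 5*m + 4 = (m - 4)*(m - 1)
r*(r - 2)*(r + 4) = r^3 + 2*r^2 - 8*r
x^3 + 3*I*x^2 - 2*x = x*(x + I)*(x + 2*I)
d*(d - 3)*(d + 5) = d^3 + 2*d^2 - 15*d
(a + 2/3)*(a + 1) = a^2 + 5*a/3 + 2/3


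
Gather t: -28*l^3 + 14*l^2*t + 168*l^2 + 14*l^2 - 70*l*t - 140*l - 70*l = -28*l^3 + 182*l^2 - 210*l + t*(14*l^2 - 70*l)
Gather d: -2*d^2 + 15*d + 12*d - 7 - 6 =-2*d^2 + 27*d - 13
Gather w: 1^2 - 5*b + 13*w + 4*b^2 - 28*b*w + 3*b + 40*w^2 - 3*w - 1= 4*b^2 - 2*b + 40*w^2 + w*(10 - 28*b)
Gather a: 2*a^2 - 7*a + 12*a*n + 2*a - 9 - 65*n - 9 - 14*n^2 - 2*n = 2*a^2 + a*(12*n - 5) - 14*n^2 - 67*n - 18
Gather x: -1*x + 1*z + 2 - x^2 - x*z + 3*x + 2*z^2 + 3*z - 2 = -x^2 + x*(2 - z) + 2*z^2 + 4*z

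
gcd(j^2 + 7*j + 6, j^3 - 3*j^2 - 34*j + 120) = j + 6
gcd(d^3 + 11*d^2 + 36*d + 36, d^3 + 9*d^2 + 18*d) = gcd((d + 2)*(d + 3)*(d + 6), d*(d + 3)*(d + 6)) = d^2 + 9*d + 18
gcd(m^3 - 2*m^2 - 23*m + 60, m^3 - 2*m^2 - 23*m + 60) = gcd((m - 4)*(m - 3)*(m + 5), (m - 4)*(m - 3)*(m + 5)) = m^3 - 2*m^2 - 23*m + 60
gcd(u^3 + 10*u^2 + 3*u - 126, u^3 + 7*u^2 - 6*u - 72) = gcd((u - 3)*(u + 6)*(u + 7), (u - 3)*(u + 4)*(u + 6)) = u^2 + 3*u - 18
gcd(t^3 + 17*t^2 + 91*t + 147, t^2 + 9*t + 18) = t + 3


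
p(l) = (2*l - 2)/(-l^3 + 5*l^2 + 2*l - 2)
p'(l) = (2*l - 2)*(3*l^2 - 10*l - 2)/(-l^3 + 5*l^2 + 2*l - 2)^2 + 2/(-l^3 + 5*l^2 + 2*l - 2)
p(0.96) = -0.02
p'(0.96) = 0.60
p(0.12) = 1.04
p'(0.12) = 0.76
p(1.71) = 0.13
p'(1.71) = 0.06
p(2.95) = 0.18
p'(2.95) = 0.05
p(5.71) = -0.69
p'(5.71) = 1.79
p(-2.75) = -0.15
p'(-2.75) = -0.10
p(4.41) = 0.37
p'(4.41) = 0.36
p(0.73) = -0.31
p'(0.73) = 2.53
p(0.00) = 1.00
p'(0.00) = 0.00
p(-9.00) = -0.02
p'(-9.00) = 0.00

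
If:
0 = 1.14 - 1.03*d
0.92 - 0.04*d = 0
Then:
No Solution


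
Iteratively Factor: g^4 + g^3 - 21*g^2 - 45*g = (g + 3)*(g^3 - 2*g^2 - 15*g) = (g + 3)^2*(g^2 - 5*g) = (g - 5)*(g + 3)^2*(g)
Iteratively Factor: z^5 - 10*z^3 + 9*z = (z)*(z^4 - 10*z^2 + 9) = z*(z - 1)*(z^3 + z^2 - 9*z - 9) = z*(z - 1)*(z + 3)*(z^2 - 2*z - 3) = z*(z - 1)*(z + 1)*(z + 3)*(z - 3)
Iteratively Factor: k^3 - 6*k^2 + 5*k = (k - 1)*(k^2 - 5*k) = k*(k - 1)*(k - 5)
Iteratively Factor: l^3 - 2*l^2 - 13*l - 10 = (l + 1)*(l^2 - 3*l - 10) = (l + 1)*(l + 2)*(l - 5)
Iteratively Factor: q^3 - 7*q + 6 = (q - 2)*(q^2 + 2*q - 3) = (q - 2)*(q + 3)*(q - 1)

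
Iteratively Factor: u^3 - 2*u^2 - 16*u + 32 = (u - 4)*(u^2 + 2*u - 8) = (u - 4)*(u + 4)*(u - 2)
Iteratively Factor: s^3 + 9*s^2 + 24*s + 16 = (s + 4)*(s^2 + 5*s + 4) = (s + 1)*(s + 4)*(s + 4)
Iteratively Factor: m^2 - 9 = (m - 3)*(m + 3)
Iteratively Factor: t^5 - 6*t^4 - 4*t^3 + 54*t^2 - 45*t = (t + 3)*(t^4 - 9*t^3 + 23*t^2 - 15*t) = t*(t + 3)*(t^3 - 9*t^2 + 23*t - 15) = t*(t - 3)*(t + 3)*(t^2 - 6*t + 5) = t*(t - 5)*(t - 3)*(t + 3)*(t - 1)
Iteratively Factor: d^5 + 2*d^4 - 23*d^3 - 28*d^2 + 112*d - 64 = (d - 1)*(d^4 + 3*d^3 - 20*d^2 - 48*d + 64) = (d - 1)*(d + 4)*(d^3 - d^2 - 16*d + 16) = (d - 1)*(d + 4)^2*(d^2 - 5*d + 4) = (d - 4)*(d - 1)*(d + 4)^2*(d - 1)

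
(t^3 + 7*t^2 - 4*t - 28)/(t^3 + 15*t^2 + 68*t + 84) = (t - 2)/(t + 6)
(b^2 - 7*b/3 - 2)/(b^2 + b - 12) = (b + 2/3)/(b + 4)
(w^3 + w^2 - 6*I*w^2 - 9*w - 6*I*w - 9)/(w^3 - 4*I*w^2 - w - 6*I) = (w^2 + w*(1 - 3*I) - 3*I)/(w^2 - I*w + 2)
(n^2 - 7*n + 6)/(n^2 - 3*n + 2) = (n - 6)/(n - 2)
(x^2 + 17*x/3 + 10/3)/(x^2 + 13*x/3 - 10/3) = (3*x + 2)/(3*x - 2)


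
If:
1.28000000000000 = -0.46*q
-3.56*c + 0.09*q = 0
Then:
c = -0.07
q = -2.78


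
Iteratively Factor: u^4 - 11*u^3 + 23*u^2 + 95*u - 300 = (u - 4)*(u^3 - 7*u^2 - 5*u + 75) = (u - 4)*(u + 3)*(u^2 - 10*u + 25) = (u - 5)*(u - 4)*(u + 3)*(u - 5)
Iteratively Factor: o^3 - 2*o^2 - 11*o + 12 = (o + 3)*(o^2 - 5*o + 4) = (o - 1)*(o + 3)*(o - 4)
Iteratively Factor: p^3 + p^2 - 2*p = (p + 2)*(p^2 - p) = (p - 1)*(p + 2)*(p)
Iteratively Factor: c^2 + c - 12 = (c + 4)*(c - 3)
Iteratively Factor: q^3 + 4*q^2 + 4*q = (q)*(q^2 + 4*q + 4) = q*(q + 2)*(q + 2)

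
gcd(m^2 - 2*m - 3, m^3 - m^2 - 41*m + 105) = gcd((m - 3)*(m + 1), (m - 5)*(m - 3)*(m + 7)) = m - 3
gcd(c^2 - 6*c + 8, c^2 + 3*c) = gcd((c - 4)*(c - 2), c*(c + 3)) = 1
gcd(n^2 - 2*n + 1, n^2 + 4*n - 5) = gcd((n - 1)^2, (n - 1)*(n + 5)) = n - 1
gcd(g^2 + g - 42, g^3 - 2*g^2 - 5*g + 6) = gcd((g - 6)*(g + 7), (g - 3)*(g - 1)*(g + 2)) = 1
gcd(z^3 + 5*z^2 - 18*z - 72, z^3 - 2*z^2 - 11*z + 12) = z^2 - z - 12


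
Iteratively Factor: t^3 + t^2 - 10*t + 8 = (t + 4)*(t^2 - 3*t + 2) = (t - 1)*(t + 4)*(t - 2)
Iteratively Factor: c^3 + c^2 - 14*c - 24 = (c + 2)*(c^2 - c - 12) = (c + 2)*(c + 3)*(c - 4)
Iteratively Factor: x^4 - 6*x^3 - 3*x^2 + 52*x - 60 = (x - 2)*(x^3 - 4*x^2 - 11*x + 30) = (x - 2)*(x + 3)*(x^2 - 7*x + 10) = (x - 5)*(x - 2)*(x + 3)*(x - 2)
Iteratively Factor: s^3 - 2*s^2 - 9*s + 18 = (s - 3)*(s^2 + s - 6) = (s - 3)*(s + 3)*(s - 2)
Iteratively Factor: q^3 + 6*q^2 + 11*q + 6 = (q + 1)*(q^2 + 5*q + 6) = (q + 1)*(q + 3)*(q + 2)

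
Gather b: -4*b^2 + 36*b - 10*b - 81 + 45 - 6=-4*b^2 + 26*b - 42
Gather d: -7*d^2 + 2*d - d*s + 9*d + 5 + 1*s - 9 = -7*d^2 + d*(11 - s) + s - 4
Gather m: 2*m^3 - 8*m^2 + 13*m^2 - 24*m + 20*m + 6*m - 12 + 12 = 2*m^3 + 5*m^2 + 2*m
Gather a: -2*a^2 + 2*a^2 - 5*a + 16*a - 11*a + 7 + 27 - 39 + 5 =0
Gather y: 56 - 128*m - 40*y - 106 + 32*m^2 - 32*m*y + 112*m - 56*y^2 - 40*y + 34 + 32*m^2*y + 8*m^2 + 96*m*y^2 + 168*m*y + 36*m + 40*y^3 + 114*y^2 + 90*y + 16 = 40*m^2 + 20*m + 40*y^3 + y^2*(96*m + 58) + y*(32*m^2 + 136*m + 10)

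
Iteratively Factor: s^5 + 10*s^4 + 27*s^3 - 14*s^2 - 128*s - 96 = (s - 2)*(s^4 + 12*s^3 + 51*s^2 + 88*s + 48) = (s - 2)*(s + 3)*(s^3 + 9*s^2 + 24*s + 16) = (s - 2)*(s + 3)*(s + 4)*(s^2 + 5*s + 4) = (s - 2)*(s + 3)*(s + 4)^2*(s + 1)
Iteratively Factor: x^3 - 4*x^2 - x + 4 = (x - 4)*(x^2 - 1) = (x - 4)*(x - 1)*(x + 1)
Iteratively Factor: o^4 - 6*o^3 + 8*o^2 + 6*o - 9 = (o - 3)*(o^3 - 3*o^2 - o + 3) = (o - 3)^2*(o^2 - 1) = (o - 3)^2*(o + 1)*(o - 1)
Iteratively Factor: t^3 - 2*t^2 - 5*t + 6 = (t + 2)*(t^2 - 4*t + 3) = (t - 1)*(t + 2)*(t - 3)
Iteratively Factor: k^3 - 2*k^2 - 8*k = (k + 2)*(k^2 - 4*k) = k*(k + 2)*(k - 4)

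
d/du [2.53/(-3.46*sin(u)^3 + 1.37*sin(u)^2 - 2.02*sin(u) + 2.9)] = (26.2614*sin(u)^2 - 6.9322*sin(u) + 5.1106)*cos(u)/(3.46*sin(u)^3 - 1.37*sin(u)^2 + 2.02*sin(u) - 2.9)^2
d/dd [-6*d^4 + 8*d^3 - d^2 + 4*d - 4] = -24*d^3 + 24*d^2 - 2*d + 4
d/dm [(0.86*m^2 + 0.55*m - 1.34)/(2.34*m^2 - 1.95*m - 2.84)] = (-2.964*m^2 + 1.3864*m - 4.175)/(5.4756*m^4 - 9.126*m^3 - 9.4887*m^2 + 11.076*m + 8.0656)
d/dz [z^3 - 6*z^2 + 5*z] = 3*z^2 - 12*z + 5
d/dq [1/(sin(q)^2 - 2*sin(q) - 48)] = 2*(1 - sin(q))*cos(q)/((sin(q) - 8)^2*(sin(q) + 6)^2)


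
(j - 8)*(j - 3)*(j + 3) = j^3 - 8*j^2 - 9*j + 72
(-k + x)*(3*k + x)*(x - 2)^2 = -3*k^2*x^2 + 12*k^2*x - 12*k^2 + 2*k*x^3 - 8*k*x^2 + 8*k*x + x^4 - 4*x^3 + 4*x^2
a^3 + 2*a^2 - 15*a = a*(a - 3)*(a + 5)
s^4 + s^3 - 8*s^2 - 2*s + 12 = (s - 2)*(s + 3)*(s - sqrt(2))*(s + sqrt(2))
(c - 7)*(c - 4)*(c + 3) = c^3 - 8*c^2 - 5*c + 84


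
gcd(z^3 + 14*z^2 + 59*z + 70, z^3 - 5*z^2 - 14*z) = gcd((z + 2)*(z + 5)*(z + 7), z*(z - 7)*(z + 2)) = z + 2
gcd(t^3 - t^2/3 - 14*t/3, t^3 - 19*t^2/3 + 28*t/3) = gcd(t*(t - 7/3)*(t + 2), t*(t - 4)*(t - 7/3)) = t^2 - 7*t/3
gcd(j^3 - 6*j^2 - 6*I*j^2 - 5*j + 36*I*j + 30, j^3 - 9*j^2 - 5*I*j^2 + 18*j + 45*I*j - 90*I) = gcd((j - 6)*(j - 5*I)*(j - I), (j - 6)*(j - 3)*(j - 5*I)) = j^2 + j*(-6 - 5*I) + 30*I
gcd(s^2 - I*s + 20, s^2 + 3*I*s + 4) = s + 4*I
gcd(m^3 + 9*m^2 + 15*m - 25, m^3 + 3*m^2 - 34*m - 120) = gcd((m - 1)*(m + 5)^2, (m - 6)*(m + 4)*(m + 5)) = m + 5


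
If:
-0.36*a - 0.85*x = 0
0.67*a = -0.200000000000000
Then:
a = -0.30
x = 0.13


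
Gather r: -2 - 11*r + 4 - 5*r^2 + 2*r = -5*r^2 - 9*r + 2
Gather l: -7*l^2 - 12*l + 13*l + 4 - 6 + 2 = -7*l^2 + l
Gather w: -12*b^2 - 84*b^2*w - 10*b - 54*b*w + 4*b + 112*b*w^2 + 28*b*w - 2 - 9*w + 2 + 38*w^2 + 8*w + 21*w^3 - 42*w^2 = -12*b^2 - 6*b + 21*w^3 + w^2*(112*b - 4) + w*(-84*b^2 - 26*b - 1)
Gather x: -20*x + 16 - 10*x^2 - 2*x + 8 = -10*x^2 - 22*x + 24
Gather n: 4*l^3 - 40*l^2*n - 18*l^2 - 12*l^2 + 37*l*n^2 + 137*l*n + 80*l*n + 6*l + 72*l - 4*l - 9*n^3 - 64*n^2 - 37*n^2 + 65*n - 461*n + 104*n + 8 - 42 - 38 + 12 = 4*l^3 - 30*l^2 + 74*l - 9*n^3 + n^2*(37*l - 101) + n*(-40*l^2 + 217*l - 292) - 60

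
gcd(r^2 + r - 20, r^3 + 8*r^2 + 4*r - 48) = 1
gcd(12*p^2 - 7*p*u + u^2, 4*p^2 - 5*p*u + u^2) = 4*p - u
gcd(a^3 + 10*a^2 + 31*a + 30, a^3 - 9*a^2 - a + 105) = a + 3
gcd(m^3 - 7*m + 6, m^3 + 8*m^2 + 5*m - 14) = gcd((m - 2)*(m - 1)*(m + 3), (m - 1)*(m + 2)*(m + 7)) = m - 1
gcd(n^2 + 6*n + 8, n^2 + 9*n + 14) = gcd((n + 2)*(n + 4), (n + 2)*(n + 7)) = n + 2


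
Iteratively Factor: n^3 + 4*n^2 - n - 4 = (n + 4)*(n^2 - 1) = (n - 1)*(n + 4)*(n + 1)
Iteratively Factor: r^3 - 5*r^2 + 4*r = (r)*(r^2 - 5*r + 4) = r*(r - 4)*(r - 1)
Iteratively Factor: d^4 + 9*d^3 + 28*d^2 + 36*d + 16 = (d + 1)*(d^3 + 8*d^2 + 20*d + 16) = (d + 1)*(d + 4)*(d^2 + 4*d + 4) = (d + 1)*(d + 2)*(d + 4)*(d + 2)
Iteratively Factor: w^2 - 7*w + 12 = (w - 4)*(w - 3)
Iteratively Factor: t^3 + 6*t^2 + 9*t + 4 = (t + 1)*(t^2 + 5*t + 4) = (t + 1)^2*(t + 4)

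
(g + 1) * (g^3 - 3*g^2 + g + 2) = g^4 - 2*g^3 - 2*g^2 + 3*g + 2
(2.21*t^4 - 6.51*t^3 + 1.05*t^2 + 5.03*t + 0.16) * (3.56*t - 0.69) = 7.8676*t^5 - 24.7005*t^4 + 8.2299*t^3 + 17.1823*t^2 - 2.9011*t - 0.1104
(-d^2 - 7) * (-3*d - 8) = 3*d^3 + 8*d^2 + 21*d + 56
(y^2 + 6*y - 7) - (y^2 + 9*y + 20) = -3*y - 27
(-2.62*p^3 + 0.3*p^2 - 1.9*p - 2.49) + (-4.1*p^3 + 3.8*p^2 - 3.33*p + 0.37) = -6.72*p^3 + 4.1*p^2 - 5.23*p - 2.12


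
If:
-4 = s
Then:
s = -4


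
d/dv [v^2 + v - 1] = 2*v + 1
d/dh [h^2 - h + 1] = 2*h - 1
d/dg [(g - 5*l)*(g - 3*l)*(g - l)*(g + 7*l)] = 4*g^3 - 6*g^2*l - 80*g*l^2 + 146*l^3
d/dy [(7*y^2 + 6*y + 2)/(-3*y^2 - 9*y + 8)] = (-45*y^2 + 124*y + 66)/(9*y^4 + 54*y^3 + 33*y^2 - 144*y + 64)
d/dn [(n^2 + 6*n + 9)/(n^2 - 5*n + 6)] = (-11*n^2 - 6*n + 81)/(n^4 - 10*n^3 + 37*n^2 - 60*n + 36)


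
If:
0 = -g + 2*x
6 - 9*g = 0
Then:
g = 2/3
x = 1/3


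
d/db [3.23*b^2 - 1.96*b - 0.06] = 6.46*b - 1.96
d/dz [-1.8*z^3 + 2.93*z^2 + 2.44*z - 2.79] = -5.4*z^2 + 5.86*z + 2.44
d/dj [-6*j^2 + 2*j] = 2 - 12*j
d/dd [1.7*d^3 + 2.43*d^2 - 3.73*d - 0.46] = 5.1*d^2 + 4.86*d - 3.73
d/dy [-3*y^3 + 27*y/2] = 27/2 - 9*y^2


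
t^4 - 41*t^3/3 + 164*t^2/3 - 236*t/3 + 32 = (t - 8)*(t - 3)*(t - 2)*(t - 2/3)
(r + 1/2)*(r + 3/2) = r^2 + 2*r + 3/4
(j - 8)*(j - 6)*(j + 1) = j^3 - 13*j^2 + 34*j + 48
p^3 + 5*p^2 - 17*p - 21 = (p - 3)*(p + 1)*(p + 7)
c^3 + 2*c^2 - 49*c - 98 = (c - 7)*(c + 2)*(c + 7)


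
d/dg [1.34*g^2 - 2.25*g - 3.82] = 2.68*g - 2.25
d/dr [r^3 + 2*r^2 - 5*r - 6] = 3*r^2 + 4*r - 5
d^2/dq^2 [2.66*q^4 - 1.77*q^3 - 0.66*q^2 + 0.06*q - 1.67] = 31.92*q^2 - 10.62*q - 1.32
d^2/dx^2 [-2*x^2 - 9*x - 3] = -4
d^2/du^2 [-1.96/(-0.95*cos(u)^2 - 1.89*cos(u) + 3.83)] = (-7.0756*(1 - cos(u)^2)^2 - 10.55754*cos(u)^3 - 39.064956*cos(u)^2 + 6.927228*cos(u) + 35.341152)/(0.95*cos(u)^2 + 1.89*cos(u) - 3.83)^3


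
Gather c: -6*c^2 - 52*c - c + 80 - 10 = -6*c^2 - 53*c + 70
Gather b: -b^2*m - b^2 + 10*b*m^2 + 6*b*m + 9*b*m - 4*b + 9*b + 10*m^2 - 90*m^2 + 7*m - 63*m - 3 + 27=b^2*(-m - 1) + b*(10*m^2 + 15*m + 5) - 80*m^2 - 56*m + 24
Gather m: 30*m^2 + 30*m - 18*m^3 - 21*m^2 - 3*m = -18*m^3 + 9*m^2 + 27*m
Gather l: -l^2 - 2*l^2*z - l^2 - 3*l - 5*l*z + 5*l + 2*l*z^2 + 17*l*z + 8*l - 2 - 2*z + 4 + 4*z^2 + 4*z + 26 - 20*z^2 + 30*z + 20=l^2*(-2*z - 2) + l*(2*z^2 + 12*z + 10) - 16*z^2 + 32*z + 48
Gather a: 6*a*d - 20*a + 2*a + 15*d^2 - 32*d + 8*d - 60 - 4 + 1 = a*(6*d - 18) + 15*d^2 - 24*d - 63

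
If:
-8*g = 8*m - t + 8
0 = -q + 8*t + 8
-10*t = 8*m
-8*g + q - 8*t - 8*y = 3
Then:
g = 5/8 - y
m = 10*y/11 - 65/44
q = 192/11 - 64*y/11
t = 13/11 - 8*y/11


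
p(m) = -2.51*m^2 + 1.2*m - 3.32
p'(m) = 1.2 - 5.02*m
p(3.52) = -30.20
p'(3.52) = -16.47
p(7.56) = -137.70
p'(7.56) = -36.75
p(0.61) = -3.52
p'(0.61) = -1.86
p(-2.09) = -16.79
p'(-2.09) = 11.69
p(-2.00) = -15.76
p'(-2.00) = 11.24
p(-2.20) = -18.11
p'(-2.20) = 12.24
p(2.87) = -20.55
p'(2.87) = -13.21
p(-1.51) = -10.86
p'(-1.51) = 8.78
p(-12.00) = -379.16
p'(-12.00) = 61.44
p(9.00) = -195.83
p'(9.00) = -43.98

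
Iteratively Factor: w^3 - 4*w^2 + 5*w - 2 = (w - 1)*(w^2 - 3*w + 2) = (w - 1)^2*(w - 2)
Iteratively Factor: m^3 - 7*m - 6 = (m + 2)*(m^2 - 2*m - 3) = (m - 3)*(m + 2)*(m + 1)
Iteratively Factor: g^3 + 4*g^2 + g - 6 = (g - 1)*(g^2 + 5*g + 6) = (g - 1)*(g + 3)*(g + 2)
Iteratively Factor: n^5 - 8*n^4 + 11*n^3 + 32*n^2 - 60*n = (n)*(n^4 - 8*n^3 + 11*n^2 + 32*n - 60) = n*(n - 3)*(n^3 - 5*n^2 - 4*n + 20) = n*(n - 3)*(n - 2)*(n^2 - 3*n - 10) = n*(n - 5)*(n - 3)*(n - 2)*(n + 2)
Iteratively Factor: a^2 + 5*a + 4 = (a + 1)*(a + 4)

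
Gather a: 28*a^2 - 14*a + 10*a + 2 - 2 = 28*a^2 - 4*a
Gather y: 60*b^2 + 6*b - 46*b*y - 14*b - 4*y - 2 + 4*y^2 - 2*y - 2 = 60*b^2 - 8*b + 4*y^2 + y*(-46*b - 6) - 4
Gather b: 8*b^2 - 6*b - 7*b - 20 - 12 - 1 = 8*b^2 - 13*b - 33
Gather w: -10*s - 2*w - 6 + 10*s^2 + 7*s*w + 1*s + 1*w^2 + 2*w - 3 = 10*s^2 + 7*s*w - 9*s + w^2 - 9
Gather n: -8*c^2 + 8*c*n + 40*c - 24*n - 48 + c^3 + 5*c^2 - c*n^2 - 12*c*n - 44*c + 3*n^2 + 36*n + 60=c^3 - 3*c^2 - 4*c + n^2*(3 - c) + n*(12 - 4*c) + 12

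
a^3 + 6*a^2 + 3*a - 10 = (a - 1)*(a + 2)*(a + 5)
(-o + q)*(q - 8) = -o*q + 8*o + q^2 - 8*q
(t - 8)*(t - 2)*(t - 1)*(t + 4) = t^4 - 7*t^3 - 18*t^2 + 88*t - 64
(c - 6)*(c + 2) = c^2 - 4*c - 12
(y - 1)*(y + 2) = y^2 + y - 2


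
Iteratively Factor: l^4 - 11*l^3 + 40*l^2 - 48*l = (l - 3)*(l^3 - 8*l^2 + 16*l) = (l - 4)*(l - 3)*(l^2 - 4*l) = (l - 4)^2*(l - 3)*(l)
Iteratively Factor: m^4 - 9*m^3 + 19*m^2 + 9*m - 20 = (m - 4)*(m^3 - 5*m^2 - m + 5) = (m - 5)*(m - 4)*(m^2 - 1) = (m - 5)*(m - 4)*(m + 1)*(m - 1)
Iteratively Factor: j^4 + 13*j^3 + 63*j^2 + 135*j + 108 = (j + 3)*(j^3 + 10*j^2 + 33*j + 36) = (j + 3)^2*(j^2 + 7*j + 12) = (j + 3)^2*(j + 4)*(j + 3)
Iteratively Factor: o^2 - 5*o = (o)*(o - 5)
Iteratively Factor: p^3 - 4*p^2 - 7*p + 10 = (p - 1)*(p^2 - 3*p - 10) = (p - 5)*(p - 1)*(p + 2)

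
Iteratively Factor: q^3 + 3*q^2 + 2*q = (q + 2)*(q^2 + q) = (q + 1)*(q + 2)*(q)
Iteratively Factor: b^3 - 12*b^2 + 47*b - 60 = (b - 4)*(b^2 - 8*b + 15) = (b - 5)*(b - 4)*(b - 3)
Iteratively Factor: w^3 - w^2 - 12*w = (w + 3)*(w^2 - 4*w) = (w - 4)*(w + 3)*(w)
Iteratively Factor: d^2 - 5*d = (d - 5)*(d)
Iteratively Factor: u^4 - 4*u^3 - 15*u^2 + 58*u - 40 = (u - 2)*(u^3 - 2*u^2 - 19*u + 20) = (u - 5)*(u - 2)*(u^2 + 3*u - 4) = (u - 5)*(u - 2)*(u - 1)*(u + 4)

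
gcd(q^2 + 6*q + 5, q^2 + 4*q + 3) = q + 1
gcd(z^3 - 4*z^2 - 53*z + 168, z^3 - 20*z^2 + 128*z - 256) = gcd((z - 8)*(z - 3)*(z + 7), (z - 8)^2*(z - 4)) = z - 8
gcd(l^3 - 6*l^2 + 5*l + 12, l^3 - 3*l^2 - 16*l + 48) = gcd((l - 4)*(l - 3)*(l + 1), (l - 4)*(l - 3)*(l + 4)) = l^2 - 7*l + 12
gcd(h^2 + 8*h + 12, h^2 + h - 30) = h + 6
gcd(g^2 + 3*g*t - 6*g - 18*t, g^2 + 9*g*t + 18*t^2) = g + 3*t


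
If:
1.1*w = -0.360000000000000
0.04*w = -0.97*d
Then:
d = 0.01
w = -0.33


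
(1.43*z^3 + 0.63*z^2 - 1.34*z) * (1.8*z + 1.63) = 2.574*z^4 + 3.4649*z^3 - 1.3851*z^2 - 2.1842*z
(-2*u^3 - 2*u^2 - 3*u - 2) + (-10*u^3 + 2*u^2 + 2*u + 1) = -12*u^3 - u - 1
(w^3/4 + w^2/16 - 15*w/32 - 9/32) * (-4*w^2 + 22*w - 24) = -w^5 + 21*w^4/4 - 11*w^3/4 - 171*w^2/16 + 81*w/16 + 27/4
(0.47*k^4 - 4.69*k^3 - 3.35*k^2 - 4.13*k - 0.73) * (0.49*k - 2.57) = 0.2303*k^5 - 3.506*k^4 + 10.4118*k^3 + 6.5858*k^2 + 10.2564*k + 1.8761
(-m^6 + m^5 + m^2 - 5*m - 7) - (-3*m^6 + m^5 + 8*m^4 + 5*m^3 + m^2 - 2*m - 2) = 2*m^6 - 8*m^4 - 5*m^3 - 3*m - 5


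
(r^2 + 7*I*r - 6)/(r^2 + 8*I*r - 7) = (r + 6*I)/(r + 7*I)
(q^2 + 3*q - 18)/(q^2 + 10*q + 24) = (q - 3)/(q + 4)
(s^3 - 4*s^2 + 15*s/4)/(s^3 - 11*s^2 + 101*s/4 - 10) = s*(2*s - 3)/(2*s^2 - 17*s + 8)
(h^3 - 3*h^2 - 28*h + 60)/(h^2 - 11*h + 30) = (h^2 + 3*h - 10)/(h - 5)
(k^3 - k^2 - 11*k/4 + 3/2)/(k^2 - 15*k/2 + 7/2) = (k^2 - k/2 - 3)/(k - 7)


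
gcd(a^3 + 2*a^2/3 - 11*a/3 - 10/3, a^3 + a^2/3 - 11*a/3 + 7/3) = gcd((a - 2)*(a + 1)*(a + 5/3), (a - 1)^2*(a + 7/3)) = 1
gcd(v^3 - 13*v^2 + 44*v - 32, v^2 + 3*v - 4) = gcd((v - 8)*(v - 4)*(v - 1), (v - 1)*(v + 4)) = v - 1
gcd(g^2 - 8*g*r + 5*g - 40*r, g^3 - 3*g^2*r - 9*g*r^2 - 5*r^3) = 1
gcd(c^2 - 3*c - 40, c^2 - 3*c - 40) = c^2 - 3*c - 40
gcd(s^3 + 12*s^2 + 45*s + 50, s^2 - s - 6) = s + 2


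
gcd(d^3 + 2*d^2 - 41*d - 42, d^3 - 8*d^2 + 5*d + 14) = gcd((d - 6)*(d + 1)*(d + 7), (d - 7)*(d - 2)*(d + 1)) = d + 1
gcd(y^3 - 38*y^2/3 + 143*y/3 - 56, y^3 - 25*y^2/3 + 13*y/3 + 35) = y^2 - 10*y + 21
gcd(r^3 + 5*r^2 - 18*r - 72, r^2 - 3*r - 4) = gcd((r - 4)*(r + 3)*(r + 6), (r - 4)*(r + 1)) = r - 4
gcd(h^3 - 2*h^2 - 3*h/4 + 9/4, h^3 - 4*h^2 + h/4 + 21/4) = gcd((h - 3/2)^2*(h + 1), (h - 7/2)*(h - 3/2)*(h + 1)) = h^2 - h/2 - 3/2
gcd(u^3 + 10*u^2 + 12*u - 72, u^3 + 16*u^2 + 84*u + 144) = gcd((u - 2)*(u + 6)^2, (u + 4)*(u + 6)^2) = u^2 + 12*u + 36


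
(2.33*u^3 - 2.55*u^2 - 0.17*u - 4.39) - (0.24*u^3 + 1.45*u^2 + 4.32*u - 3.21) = 2.09*u^3 - 4.0*u^2 - 4.49*u - 1.18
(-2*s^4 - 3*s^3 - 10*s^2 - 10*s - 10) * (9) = -18*s^4 - 27*s^3 - 90*s^2 - 90*s - 90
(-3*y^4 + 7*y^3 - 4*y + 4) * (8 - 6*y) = 18*y^5 - 66*y^4 + 56*y^3 + 24*y^2 - 56*y + 32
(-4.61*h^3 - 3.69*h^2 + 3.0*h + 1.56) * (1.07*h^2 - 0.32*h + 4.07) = -4.9327*h^5 - 2.4731*h^4 - 14.3719*h^3 - 14.3091*h^2 + 11.7108*h + 6.3492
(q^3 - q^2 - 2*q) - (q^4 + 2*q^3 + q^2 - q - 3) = -q^4 - q^3 - 2*q^2 - q + 3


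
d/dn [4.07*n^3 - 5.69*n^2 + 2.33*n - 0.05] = 12.21*n^2 - 11.38*n + 2.33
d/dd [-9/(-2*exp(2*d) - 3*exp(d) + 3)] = (-36*exp(d) - 27)*exp(d)/(2*exp(2*d) + 3*exp(d) - 3)^2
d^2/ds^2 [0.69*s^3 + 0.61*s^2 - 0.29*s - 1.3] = 4.14*s + 1.22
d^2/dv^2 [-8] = 0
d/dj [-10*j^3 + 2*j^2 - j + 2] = -30*j^2 + 4*j - 1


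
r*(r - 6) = r^2 - 6*r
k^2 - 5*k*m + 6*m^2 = (k - 3*m)*(k - 2*m)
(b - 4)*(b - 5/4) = b^2 - 21*b/4 + 5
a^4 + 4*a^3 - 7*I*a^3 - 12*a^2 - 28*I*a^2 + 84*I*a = a*(a - 2)*(a + 6)*(a - 7*I)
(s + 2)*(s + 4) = s^2 + 6*s + 8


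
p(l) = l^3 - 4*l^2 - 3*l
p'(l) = 3*l^2 - 8*l - 3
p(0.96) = -5.68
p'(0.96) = -7.92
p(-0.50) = 0.38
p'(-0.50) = 1.75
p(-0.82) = -0.78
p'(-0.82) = 5.58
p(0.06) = -0.19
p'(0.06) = -3.47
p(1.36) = -8.96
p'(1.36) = -8.33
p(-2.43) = -30.68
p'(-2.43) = 34.15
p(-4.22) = -133.73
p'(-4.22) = 84.19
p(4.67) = 0.60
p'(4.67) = 25.07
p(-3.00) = -54.00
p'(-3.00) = 48.00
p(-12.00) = -2268.00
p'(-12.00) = 525.00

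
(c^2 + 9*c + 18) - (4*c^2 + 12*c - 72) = -3*c^2 - 3*c + 90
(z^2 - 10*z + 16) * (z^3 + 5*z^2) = z^5 - 5*z^4 - 34*z^3 + 80*z^2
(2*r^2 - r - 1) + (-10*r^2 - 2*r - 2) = -8*r^2 - 3*r - 3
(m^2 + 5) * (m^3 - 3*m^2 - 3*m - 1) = m^5 - 3*m^4 + 2*m^3 - 16*m^2 - 15*m - 5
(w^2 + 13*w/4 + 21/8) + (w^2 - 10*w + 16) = 2*w^2 - 27*w/4 + 149/8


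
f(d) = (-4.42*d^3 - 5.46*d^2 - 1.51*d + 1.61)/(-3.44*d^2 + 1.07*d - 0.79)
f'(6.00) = 1.27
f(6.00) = 9.80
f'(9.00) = 1.28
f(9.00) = 13.63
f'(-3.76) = 1.21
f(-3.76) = -3.09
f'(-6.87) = 1.27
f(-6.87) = -6.96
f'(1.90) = 1.35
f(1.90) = 4.59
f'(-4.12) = 1.22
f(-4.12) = -3.53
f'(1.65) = 1.43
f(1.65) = 4.24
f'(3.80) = 1.26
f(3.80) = 7.02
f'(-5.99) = 1.26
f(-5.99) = -5.85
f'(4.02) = 1.26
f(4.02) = 7.29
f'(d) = (6.88*d - 1.07)*(-4.42*d^3 - 5.46*d^2 - 1.51*d + 1.61)/(-3.44*d^2 + 1.07*d - 0.79)^2 + (-13.26*d^2 - 10.92*d - 1.51)/(-3.44*d^2 + 1.07*d - 0.79)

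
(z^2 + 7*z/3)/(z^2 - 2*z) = (z + 7/3)/(z - 2)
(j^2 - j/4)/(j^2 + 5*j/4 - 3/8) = 2*j/(2*j + 3)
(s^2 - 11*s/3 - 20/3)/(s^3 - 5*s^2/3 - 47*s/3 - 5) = (3*s + 4)/(3*s^2 + 10*s + 3)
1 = 1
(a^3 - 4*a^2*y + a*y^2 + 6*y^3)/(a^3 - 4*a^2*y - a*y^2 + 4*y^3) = (a^2 - 5*a*y + 6*y^2)/(a^2 - 5*a*y + 4*y^2)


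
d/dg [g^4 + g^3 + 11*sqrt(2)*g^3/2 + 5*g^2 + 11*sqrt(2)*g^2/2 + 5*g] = 4*g^3 + 3*g^2 + 33*sqrt(2)*g^2/2 + 10*g + 11*sqrt(2)*g + 5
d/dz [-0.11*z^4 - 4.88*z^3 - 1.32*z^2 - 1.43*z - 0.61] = -0.44*z^3 - 14.64*z^2 - 2.64*z - 1.43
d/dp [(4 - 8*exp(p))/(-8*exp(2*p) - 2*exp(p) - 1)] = (-64*exp(2*p) + 64*exp(p) + 16)*exp(p)/(64*exp(4*p) + 32*exp(3*p) + 20*exp(2*p) + 4*exp(p) + 1)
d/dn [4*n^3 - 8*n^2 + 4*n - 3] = 12*n^2 - 16*n + 4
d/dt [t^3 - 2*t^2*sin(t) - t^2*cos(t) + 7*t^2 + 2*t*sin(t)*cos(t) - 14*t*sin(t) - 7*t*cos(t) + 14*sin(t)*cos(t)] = t^2*sin(t) - 2*t^2*cos(t) + 3*t^2 + 3*t*sin(t) - 16*t*cos(t) + 2*t*cos(2*t) + 14*t - 14*sin(t) + sin(2*t) - 7*cos(t) + 14*cos(2*t)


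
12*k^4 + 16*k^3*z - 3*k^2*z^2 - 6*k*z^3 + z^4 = (-6*k + z)*(-2*k + z)*(k + z)^2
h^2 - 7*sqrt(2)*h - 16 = (h - 8*sqrt(2))*(h + sqrt(2))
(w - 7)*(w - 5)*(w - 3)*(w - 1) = w^4 - 16*w^3 + 86*w^2 - 176*w + 105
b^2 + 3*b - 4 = (b - 1)*(b + 4)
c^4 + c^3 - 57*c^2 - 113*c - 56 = (c - 8)*(c + 1)^2*(c + 7)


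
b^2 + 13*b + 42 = (b + 6)*(b + 7)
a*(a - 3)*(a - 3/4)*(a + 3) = a^4 - 3*a^3/4 - 9*a^2 + 27*a/4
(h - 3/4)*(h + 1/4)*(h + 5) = h^3 + 9*h^2/2 - 43*h/16 - 15/16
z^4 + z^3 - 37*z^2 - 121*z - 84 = (z - 7)*(z + 1)*(z + 3)*(z + 4)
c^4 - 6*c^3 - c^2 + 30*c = c*(c - 5)*(c - 3)*(c + 2)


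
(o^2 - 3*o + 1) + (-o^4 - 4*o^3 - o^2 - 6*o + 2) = -o^4 - 4*o^3 - 9*o + 3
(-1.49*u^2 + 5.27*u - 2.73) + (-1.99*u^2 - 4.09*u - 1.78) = -3.48*u^2 + 1.18*u - 4.51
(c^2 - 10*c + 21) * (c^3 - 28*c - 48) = c^5 - 10*c^4 - 7*c^3 + 232*c^2 - 108*c - 1008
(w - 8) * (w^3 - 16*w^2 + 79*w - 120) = w^4 - 24*w^3 + 207*w^2 - 752*w + 960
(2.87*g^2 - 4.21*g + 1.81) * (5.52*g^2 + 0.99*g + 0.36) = 15.8424*g^4 - 20.3979*g^3 + 6.8565*g^2 + 0.2763*g + 0.6516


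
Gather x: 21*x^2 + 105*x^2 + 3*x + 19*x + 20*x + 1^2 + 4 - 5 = 126*x^2 + 42*x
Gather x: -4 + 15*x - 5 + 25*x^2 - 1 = 25*x^2 + 15*x - 10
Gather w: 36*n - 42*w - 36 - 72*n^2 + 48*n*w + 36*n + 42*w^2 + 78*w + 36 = -72*n^2 + 72*n + 42*w^2 + w*(48*n + 36)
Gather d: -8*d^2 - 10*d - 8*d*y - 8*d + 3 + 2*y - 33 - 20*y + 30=-8*d^2 + d*(-8*y - 18) - 18*y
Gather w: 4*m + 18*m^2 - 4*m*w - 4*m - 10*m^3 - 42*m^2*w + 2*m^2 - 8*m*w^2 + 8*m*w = -10*m^3 + 20*m^2 - 8*m*w^2 + w*(-42*m^2 + 4*m)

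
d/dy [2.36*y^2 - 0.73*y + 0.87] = 4.72*y - 0.73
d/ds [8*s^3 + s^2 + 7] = 2*s*(12*s + 1)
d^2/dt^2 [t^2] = 2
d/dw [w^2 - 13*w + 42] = 2*w - 13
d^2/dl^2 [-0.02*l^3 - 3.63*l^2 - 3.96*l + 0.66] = -0.12*l - 7.26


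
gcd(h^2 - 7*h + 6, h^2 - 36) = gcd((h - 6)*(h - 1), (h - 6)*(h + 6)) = h - 6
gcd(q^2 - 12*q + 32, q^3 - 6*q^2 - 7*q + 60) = q - 4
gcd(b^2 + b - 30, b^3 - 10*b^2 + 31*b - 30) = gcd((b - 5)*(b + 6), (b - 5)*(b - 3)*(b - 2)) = b - 5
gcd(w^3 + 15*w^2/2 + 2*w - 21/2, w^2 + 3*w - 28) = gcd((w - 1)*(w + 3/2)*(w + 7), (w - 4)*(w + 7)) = w + 7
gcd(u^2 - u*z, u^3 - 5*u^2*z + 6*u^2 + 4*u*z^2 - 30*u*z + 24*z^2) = -u + z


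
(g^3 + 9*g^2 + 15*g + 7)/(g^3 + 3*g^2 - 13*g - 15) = (g^2 + 8*g + 7)/(g^2 + 2*g - 15)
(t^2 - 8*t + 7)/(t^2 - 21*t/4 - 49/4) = 4*(t - 1)/(4*t + 7)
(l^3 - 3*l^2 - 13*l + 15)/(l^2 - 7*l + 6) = (l^2 - 2*l - 15)/(l - 6)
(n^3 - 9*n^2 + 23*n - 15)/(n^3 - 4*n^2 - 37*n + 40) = (n^2 - 8*n + 15)/(n^2 - 3*n - 40)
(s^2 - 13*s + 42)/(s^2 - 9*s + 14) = (s - 6)/(s - 2)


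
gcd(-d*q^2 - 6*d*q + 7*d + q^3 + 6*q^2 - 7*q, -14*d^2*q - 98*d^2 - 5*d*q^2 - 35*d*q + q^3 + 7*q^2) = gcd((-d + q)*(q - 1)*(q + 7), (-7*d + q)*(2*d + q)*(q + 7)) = q + 7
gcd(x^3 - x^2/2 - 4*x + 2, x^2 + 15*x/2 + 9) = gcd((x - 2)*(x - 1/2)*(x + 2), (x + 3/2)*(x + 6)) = 1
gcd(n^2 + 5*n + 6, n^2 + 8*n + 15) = n + 3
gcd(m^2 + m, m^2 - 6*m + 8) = 1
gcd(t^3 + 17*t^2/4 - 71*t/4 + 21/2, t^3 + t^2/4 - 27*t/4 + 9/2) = t^2 - 11*t/4 + 3/2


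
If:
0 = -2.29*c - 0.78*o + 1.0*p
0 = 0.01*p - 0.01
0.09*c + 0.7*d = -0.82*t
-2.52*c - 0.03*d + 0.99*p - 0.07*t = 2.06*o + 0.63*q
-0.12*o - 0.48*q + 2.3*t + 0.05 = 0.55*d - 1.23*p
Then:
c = 1.30996636374062*t + 1.05123751484705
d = -1.33985281819522*t - 0.135159109051763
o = -3.84592688841796*t - 1.80427424230736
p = 1.00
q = 7.28839640961985*t + 3.27260503969865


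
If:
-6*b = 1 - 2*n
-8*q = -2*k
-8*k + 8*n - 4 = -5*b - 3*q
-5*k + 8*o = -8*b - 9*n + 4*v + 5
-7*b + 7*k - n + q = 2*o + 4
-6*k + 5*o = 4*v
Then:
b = 29/270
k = 58/135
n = 37/45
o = -166/135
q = 29/270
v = -589/270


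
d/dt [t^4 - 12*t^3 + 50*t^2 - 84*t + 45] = 4*t^3 - 36*t^2 + 100*t - 84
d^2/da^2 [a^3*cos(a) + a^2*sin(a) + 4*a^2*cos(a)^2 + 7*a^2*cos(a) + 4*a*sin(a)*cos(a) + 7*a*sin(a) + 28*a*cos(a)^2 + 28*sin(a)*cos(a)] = -a^3*cos(a) - 7*sqrt(2)*a^2*sin(a + pi/4) - 8*a^2*cos(2*a) - 35*a*sin(a) - 24*a*sin(2*a) + 10*a*cos(a) - 56*a*cos(2*a) + 2*sin(a) - 112*sin(2*a) + 28*cos(a) + 12*cos(2*a) + 4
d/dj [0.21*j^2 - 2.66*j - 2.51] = 0.42*j - 2.66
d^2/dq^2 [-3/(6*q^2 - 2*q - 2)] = 3*(-9*q^2 + 3*q + (6*q - 1)^2 + 3)/(-3*q^2 + q + 1)^3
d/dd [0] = 0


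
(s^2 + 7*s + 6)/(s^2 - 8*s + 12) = (s^2 + 7*s + 6)/(s^2 - 8*s + 12)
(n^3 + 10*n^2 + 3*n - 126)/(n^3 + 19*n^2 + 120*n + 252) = (n - 3)/(n + 6)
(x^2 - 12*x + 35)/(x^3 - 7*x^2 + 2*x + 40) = (x - 7)/(x^2 - 2*x - 8)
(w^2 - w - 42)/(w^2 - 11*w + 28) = (w + 6)/(w - 4)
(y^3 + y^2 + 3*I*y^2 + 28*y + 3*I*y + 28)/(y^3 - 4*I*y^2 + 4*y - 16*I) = (y^2 + y*(1 + 7*I) + 7*I)/(y^2 + 4)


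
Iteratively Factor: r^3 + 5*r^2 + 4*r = (r + 4)*(r^2 + r) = (r + 1)*(r + 4)*(r)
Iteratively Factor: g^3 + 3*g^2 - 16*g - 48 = (g + 3)*(g^2 - 16) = (g - 4)*(g + 3)*(g + 4)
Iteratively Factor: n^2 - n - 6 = (n + 2)*(n - 3)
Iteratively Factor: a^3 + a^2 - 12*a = (a + 4)*(a^2 - 3*a) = a*(a + 4)*(a - 3)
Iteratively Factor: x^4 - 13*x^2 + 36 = (x + 3)*(x^3 - 3*x^2 - 4*x + 12) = (x - 2)*(x + 3)*(x^2 - x - 6) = (x - 3)*(x - 2)*(x + 3)*(x + 2)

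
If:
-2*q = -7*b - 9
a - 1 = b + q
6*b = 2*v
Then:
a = 3*v/2 + 11/2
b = v/3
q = 7*v/6 + 9/2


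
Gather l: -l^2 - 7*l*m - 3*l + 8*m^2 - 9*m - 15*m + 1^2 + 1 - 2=-l^2 + l*(-7*m - 3) + 8*m^2 - 24*m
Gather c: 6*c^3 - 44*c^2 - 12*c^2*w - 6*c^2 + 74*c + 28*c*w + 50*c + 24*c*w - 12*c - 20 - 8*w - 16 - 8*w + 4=6*c^3 + c^2*(-12*w - 50) + c*(52*w + 112) - 16*w - 32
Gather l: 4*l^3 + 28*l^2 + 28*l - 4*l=4*l^3 + 28*l^2 + 24*l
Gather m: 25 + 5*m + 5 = 5*m + 30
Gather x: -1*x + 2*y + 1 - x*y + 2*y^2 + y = x*(-y - 1) + 2*y^2 + 3*y + 1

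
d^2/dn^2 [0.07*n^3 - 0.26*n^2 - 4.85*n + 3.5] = 0.42*n - 0.52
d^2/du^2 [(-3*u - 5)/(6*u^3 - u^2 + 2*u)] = 2*(-324*u^5 - 1026*u^4 + 273*u^3 - 195*u^2 + 30*u - 20)/(u^3*(216*u^6 - 108*u^5 + 234*u^4 - 73*u^3 + 78*u^2 - 12*u + 8))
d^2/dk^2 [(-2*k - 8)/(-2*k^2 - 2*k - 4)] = 2*((k + 4)*(2*k + 1)^2 - (3*k + 5)*(k^2 + k + 2))/(k^2 + k + 2)^3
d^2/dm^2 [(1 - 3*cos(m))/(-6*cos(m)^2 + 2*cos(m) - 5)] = (243*(1 - cos(2*m))^2*cos(m) - 27*(1 - cos(2*m))^2 - 61*cos(m) + 73*cos(2*m) + 36*cos(3*m) - 54*cos(5*m) + 69)/(2*cos(m) - 3*cos(2*m) - 8)^3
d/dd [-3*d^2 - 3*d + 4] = -6*d - 3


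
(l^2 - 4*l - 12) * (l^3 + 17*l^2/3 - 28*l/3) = l^5 + 5*l^4/3 - 44*l^3 - 92*l^2/3 + 112*l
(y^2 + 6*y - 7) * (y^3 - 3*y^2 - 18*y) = y^5 + 3*y^4 - 43*y^3 - 87*y^2 + 126*y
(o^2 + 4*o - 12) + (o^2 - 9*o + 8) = 2*o^2 - 5*o - 4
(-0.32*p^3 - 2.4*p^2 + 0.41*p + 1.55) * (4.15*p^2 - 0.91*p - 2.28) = -1.328*p^5 - 9.6688*p^4 + 4.6151*p^3 + 11.5314*p^2 - 2.3453*p - 3.534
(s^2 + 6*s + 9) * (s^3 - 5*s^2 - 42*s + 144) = s^5 + s^4 - 63*s^3 - 153*s^2 + 486*s + 1296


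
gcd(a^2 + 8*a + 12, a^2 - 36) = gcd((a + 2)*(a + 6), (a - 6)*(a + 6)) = a + 6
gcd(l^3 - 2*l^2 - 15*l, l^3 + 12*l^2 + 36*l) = l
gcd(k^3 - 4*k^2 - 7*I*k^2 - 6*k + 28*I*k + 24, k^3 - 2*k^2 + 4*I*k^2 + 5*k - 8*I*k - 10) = k - I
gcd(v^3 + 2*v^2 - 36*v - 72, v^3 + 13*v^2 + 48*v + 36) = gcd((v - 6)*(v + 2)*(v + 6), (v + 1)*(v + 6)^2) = v + 6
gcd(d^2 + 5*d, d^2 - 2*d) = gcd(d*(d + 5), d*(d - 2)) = d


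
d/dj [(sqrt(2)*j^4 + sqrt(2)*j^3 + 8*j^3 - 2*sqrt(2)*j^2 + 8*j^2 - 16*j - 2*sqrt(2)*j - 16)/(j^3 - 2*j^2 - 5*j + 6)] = (sqrt(2)*j^6 - 4*sqrt(2)*j^5 - 24*j^4 - 15*sqrt(2)*j^4 - 48*j^3 + 18*sqrt(2)*j^3 + 24*sqrt(2)*j^2 + 120*j^2 - 24*sqrt(2)*j + 32*j - 176 - 12*sqrt(2))/(j^6 - 4*j^5 - 6*j^4 + 32*j^3 + j^2 - 60*j + 36)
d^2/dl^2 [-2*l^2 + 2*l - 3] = -4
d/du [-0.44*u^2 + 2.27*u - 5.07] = 2.27 - 0.88*u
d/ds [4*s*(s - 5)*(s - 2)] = 12*s^2 - 56*s + 40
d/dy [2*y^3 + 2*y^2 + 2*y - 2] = 6*y^2 + 4*y + 2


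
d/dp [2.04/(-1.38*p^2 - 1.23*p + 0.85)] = (5.6304*p + 2.5092)/(1.38*p^2 + 1.23*p - 0.85)^2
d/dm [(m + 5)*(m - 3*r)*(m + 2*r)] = 3*m^2 - 2*m*r + 10*m - 6*r^2 - 5*r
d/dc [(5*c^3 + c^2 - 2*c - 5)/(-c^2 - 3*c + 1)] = (-5*c^4 - 30*c^3 + 10*c^2 - 8*c - 17)/(c^4 + 6*c^3 + 7*c^2 - 6*c + 1)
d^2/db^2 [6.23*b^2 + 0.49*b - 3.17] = 12.4600000000000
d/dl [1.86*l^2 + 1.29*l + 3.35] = 3.72*l + 1.29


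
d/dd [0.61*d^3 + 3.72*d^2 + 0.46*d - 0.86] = 1.83*d^2 + 7.44*d + 0.46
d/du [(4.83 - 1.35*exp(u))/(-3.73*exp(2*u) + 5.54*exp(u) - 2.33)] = (-5.0355*exp(2*u) + 36.0318*exp(u) - 23.6127)*exp(u)/(13.9129*exp(4*u) - 41.3284*exp(3*u) + 48.0734*exp(2*u) - 25.8164*exp(u) + 5.4289)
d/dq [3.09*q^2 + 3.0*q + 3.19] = 6.18*q + 3.0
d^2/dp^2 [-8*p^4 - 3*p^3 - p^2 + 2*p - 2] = -96*p^2 - 18*p - 2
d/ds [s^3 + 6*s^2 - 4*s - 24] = 3*s^2 + 12*s - 4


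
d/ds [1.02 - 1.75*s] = -1.75000000000000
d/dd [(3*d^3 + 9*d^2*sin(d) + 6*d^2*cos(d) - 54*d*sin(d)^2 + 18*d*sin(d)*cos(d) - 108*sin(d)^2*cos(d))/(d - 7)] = 3*(-d^3 - 3*d^2*sin(d) - 2*d^2*cos(d) + 18*d*sin(d)^2 - 3*d*sin(2*d) + (d - 7)*(-2*d^2*sin(d) + 3*d^2*cos(d) + 3*d^2 + 6*d*sin(d) - 18*d*sin(2*d) + 4*d*cos(d) + 6*d*cos(2*d) + 9*sin(d) + 3*sin(2*d) - 27*sin(3*d) + 9*cos(2*d) - 9) + 36*sin(d)^2*cos(d))/(d - 7)^2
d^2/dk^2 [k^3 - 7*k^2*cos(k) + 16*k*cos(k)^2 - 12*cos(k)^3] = 7*k^2*cos(k) + 28*k*sin(k) - 32*k*cos(2*k) + 6*k - 32*sin(2*k) - 5*cos(k) + 27*cos(3*k)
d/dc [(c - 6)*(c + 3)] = 2*c - 3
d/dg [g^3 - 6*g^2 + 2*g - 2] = 3*g^2 - 12*g + 2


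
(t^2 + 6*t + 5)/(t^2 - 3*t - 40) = (t + 1)/(t - 8)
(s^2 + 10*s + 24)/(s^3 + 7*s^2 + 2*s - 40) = (s + 6)/(s^2 + 3*s - 10)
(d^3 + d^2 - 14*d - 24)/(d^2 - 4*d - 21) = (d^2 - 2*d - 8)/(d - 7)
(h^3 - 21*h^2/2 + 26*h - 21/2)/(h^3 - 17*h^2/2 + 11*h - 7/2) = (h - 3)/(h - 1)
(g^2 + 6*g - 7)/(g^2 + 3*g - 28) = (g - 1)/(g - 4)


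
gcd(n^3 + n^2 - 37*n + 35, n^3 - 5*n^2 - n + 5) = n^2 - 6*n + 5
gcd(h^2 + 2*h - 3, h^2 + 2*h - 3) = h^2 + 2*h - 3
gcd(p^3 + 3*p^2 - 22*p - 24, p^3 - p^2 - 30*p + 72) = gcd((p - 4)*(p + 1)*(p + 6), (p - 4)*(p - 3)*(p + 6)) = p^2 + 2*p - 24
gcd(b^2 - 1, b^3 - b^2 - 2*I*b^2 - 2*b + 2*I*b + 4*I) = b + 1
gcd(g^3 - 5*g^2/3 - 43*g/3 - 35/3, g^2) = 1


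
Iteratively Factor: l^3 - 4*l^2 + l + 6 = (l + 1)*(l^2 - 5*l + 6) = (l - 2)*(l + 1)*(l - 3)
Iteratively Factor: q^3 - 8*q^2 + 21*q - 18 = (q - 2)*(q^2 - 6*q + 9) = (q - 3)*(q - 2)*(q - 3)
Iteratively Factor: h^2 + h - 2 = (h + 2)*(h - 1)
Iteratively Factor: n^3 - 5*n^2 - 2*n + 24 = (n - 3)*(n^2 - 2*n - 8) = (n - 4)*(n - 3)*(n + 2)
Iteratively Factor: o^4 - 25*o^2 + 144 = (o - 4)*(o^3 + 4*o^2 - 9*o - 36) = (o - 4)*(o - 3)*(o^2 + 7*o + 12) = (o - 4)*(o - 3)*(o + 4)*(o + 3)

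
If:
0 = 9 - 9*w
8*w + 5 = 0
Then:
No Solution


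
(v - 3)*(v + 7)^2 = v^3 + 11*v^2 + 7*v - 147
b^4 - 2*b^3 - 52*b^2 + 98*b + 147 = (b - 7)*(b - 3)*(b + 1)*(b + 7)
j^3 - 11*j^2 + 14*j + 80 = (j - 8)*(j - 5)*(j + 2)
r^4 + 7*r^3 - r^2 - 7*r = r*(r - 1)*(r + 1)*(r + 7)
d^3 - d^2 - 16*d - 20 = (d - 5)*(d + 2)^2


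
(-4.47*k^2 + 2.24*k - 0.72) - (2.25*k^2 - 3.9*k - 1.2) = -6.72*k^2 + 6.14*k + 0.48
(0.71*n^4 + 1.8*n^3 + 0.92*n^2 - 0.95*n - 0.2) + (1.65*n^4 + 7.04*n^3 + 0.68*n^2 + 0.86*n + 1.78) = 2.36*n^4 + 8.84*n^3 + 1.6*n^2 - 0.09*n + 1.58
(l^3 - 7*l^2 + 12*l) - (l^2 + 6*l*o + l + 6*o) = l^3 - 8*l^2 - 6*l*o + 11*l - 6*o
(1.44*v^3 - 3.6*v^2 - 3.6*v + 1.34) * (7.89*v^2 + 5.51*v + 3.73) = 11.3616*v^5 - 20.4696*v^4 - 42.8688*v^3 - 22.6914*v^2 - 6.0446*v + 4.9982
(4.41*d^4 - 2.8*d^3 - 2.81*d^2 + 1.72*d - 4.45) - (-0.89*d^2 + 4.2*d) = 4.41*d^4 - 2.8*d^3 - 1.92*d^2 - 2.48*d - 4.45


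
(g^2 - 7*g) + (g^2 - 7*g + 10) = 2*g^2 - 14*g + 10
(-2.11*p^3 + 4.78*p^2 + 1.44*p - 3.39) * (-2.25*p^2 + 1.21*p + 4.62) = 4.7475*p^5 - 13.3081*p^4 - 7.2044*p^3 + 31.4535*p^2 + 2.5509*p - 15.6618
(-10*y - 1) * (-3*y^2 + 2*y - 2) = 30*y^3 - 17*y^2 + 18*y + 2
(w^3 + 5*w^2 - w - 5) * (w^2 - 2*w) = w^5 + 3*w^4 - 11*w^3 - 3*w^2 + 10*w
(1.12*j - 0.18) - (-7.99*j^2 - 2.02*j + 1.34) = 7.99*j^2 + 3.14*j - 1.52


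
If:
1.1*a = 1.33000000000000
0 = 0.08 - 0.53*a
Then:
No Solution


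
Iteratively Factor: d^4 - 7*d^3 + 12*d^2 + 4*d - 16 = (d - 2)*(d^3 - 5*d^2 + 2*d + 8) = (d - 2)*(d + 1)*(d^2 - 6*d + 8) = (d - 2)^2*(d + 1)*(d - 4)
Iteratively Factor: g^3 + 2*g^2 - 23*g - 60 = (g + 4)*(g^2 - 2*g - 15) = (g + 3)*(g + 4)*(g - 5)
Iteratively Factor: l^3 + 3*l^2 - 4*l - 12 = (l + 3)*(l^2 - 4) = (l - 2)*(l + 3)*(l + 2)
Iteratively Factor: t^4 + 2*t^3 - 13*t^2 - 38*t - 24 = (t - 4)*(t^3 + 6*t^2 + 11*t + 6) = (t - 4)*(t + 2)*(t^2 + 4*t + 3) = (t - 4)*(t + 1)*(t + 2)*(t + 3)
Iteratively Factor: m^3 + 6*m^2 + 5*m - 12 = (m - 1)*(m^2 + 7*m + 12) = (m - 1)*(m + 3)*(m + 4)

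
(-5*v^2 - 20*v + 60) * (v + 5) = -5*v^3 - 45*v^2 - 40*v + 300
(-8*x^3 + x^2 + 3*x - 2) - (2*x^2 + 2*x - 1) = -8*x^3 - x^2 + x - 1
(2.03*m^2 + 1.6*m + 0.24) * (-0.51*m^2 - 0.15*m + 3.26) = -1.0353*m^4 - 1.1205*m^3 + 6.2554*m^2 + 5.18*m + 0.7824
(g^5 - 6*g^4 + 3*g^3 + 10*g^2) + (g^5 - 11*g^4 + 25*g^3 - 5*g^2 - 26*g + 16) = 2*g^5 - 17*g^4 + 28*g^3 + 5*g^2 - 26*g + 16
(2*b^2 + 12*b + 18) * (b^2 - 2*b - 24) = 2*b^4 + 8*b^3 - 54*b^2 - 324*b - 432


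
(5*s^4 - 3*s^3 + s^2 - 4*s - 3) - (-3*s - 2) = 5*s^4 - 3*s^3 + s^2 - s - 1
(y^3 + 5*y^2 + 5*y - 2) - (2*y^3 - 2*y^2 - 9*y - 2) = -y^3 + 7*y^2 + 14*y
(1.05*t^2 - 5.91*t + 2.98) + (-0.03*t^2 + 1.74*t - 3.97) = 1.02*t^2 - 4.17*t - 0.99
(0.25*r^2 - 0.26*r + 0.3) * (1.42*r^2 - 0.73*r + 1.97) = 0.355*r^4 - 0.5517*r^3 + 1.1083*r^2 - 0.7312*r + 0.591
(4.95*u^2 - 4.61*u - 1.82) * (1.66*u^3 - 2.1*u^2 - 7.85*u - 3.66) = 8.217*u^5 - 18.0476*u^4 - 32.1977*u^3 + 21.8935*u^2 + 31.1596*u + 6.6612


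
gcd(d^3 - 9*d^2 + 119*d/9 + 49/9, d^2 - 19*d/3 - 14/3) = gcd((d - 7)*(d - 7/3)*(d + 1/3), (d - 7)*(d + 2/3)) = d - 7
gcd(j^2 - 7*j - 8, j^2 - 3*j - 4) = j + 1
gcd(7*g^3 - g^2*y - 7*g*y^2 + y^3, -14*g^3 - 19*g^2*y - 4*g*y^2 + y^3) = -7*g^2 - 6*g*y + y^2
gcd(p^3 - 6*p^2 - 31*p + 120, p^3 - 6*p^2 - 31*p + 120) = p^3 - 6*p^2 - 31*p + 120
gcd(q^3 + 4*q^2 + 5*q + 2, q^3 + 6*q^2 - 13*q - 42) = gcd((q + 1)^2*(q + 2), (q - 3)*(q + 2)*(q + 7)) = q + 2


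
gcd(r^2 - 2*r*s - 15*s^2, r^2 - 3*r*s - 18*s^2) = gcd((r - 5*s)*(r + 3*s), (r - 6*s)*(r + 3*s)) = r + 3*s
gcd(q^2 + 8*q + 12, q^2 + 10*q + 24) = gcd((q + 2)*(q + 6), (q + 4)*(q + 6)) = q + 6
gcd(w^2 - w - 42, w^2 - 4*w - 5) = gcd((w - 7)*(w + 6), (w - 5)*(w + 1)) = 1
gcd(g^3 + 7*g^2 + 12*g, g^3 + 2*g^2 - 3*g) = g^2 + 3*g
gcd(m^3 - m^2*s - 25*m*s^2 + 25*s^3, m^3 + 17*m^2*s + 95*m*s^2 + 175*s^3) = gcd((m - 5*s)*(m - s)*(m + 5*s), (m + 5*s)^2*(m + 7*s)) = m + 5*s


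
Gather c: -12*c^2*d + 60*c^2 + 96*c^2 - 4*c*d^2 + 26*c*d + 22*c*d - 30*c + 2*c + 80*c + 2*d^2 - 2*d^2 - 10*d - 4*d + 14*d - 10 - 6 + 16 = c^2*(156 - 12*d) + c*(-4*d^2 + 48*d + 52)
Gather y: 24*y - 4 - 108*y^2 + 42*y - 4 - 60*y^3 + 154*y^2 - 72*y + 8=-60*y^3 + 46*y^2 - 6*y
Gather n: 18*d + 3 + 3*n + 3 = 18*d + 3*n + 6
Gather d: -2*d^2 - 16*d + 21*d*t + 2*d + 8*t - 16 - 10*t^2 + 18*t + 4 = -2*d^2 + d*(21*t - 14) - 10*t^2 + 26*t - 12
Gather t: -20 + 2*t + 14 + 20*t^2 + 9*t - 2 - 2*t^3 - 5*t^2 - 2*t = -2*t^3 + 15*t^2 + 9*t - 8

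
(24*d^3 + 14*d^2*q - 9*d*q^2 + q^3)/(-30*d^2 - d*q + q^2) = (-4*d^2 - 3*d*q + q^2)/(5*d + q)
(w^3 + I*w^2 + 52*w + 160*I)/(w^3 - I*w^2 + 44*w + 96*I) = (w + 5*I)/(w + 3*I)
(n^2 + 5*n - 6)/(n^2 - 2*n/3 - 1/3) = 3*(n + 6)/(3*n + 1)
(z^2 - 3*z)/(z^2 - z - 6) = z/(z + 2)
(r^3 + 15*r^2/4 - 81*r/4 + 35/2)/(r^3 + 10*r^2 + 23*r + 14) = (4*r^2 - 13*r + 10)/(4*(r^2 + 3*r + 2))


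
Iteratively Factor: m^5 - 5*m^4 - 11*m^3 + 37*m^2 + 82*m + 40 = (m + 1)*(m^4 - 6*m^3 - 5*m^2 + 42*m + 40) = (m + 1)^2*(m^3 - 7*m^2 + 2*m + 40) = (m - 5)*(m + 1)^2*(m^2 - 2*m - 8) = (m - 5)*(m - 4)*(m + 1)^2*(m + 2)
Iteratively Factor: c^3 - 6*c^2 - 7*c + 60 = (c - 4)*(c^2 - 2*c - 15) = (c - 4)*(c + 3)*(c - 5)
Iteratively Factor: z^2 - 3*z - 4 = (z + 1)*(z - 4)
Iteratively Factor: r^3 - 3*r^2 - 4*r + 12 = (r + 2)*(r^2 - 5*r + 6) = (r - 2)*(r + 2)*(r - 3)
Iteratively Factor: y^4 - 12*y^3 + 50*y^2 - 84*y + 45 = (y - 1)*(y^3 - 11*y^2 + 39*y - 45) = (y - 5)*(y - 1)*(y^2 - 6*y + 9) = (y - 5)*(y - 3)*(y - 1)*(y - 3)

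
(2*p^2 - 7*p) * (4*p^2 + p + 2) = 8*p^4 - 26*p^3 - 3*p^2 - 14*p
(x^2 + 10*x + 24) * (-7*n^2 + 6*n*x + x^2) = -7*n^2*x^2 - 70*n^2*x - 168*n^2 + 6*n*x^3 + 60*n*x^2 + 144*n*x + x^4 + 10*x^3 + 24*x^2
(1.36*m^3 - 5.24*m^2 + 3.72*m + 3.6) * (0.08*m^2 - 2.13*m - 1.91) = 0.1088*m^5 - 3.316*m^4 + 8.8612*m^3 + 2.3728*m^2 - 14.7732*m - 6.876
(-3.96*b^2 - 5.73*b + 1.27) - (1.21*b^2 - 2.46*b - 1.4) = -5.17*b^2 - 3.27*b + 2.67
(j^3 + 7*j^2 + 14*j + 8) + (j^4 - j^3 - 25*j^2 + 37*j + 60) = j^4 - 18*j^2 + 51*j + 68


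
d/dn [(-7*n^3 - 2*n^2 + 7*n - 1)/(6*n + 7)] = (-84*n^3 - 159*n^2 - 28*n + 55)/(36*n^2 + 84*n + 49)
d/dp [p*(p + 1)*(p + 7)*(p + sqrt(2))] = 4*p^3 + 3*sqrt(2)*p^2 + 24*p^2 + 14*p + 16*sqrt(2)*p + 7*sqrt(2)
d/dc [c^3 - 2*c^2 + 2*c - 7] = 3*c^2 - 4*c + 2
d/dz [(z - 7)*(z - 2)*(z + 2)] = 3*z^2 - 14*z - 4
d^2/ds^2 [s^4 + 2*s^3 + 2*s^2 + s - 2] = 12*s^2 + 12*s + 4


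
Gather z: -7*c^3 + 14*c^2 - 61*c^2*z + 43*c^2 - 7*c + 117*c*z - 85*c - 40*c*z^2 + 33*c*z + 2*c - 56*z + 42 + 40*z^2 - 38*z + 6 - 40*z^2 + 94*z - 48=-7*c^3 + 57*c^2 - 40*c*z^2 - 90*c + z*(-61*c^2 + 150*c)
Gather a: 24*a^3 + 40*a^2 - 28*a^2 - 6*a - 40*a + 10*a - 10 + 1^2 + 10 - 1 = 24*a^3 + 12*a^2 - 36*a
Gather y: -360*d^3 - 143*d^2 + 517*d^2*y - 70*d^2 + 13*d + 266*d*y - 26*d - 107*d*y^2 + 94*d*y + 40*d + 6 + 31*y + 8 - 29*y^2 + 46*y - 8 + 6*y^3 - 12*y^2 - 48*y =-360*d^3 - 213*d^2 + 27*d + 6*y^3 + y^2*(-107*d - 41) + y*(517*d^2 + 360*d + 29) + 6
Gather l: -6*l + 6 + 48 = 54 - 6*l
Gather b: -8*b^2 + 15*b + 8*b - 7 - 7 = -8*b^2 + 23*b - 14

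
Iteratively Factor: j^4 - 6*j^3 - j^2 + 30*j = (j + 2)*(j^3 - 8*j^2 + 15*j) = (j - 5)*(j + 2)*(j^2 - 3*j) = j*(j - 5)*(j + 2)*(j - 3)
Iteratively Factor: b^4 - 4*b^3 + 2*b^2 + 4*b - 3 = (b - 3)*(b^3 - b^2 - b + 1) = (b - 3)*(b + 1)*(b^2 - 2*b + 1) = (b - 3)*(b - 1)*(b + 1)*(b - 1)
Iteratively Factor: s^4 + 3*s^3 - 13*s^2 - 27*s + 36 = (s - 3)*(s^3 + 6*s^2 + 5*s - 12) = (s - 3)*(s + 4)*(s^2 + 2*s - 3) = (s - 3)*(s - 1)*(s + 4)*(s + 3)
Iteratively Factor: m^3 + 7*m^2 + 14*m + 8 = (m + 2)*(m^2 + 5*m + 4) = (m + 1)*(m + 2)*(m + 4)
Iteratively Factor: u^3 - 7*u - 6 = (u - 3)*(u^2 + 3*u + 2) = (u - 3)*(u + 1)*(u + 2)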